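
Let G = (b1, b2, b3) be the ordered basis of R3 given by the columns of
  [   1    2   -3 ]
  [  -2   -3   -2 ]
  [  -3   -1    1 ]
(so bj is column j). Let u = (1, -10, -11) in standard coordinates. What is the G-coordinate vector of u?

(4, 0, 1)

We seek scalars with c_1 b1 + ... + c_3 b3 = u; equivalently solve M c = u where the columns of M are b1, ..., b3.
Gaussian elimination on [M | u] yields c = (4, 0, 1).
Check: 4b1 + 0·b2 + b3 = (1, -10, -11).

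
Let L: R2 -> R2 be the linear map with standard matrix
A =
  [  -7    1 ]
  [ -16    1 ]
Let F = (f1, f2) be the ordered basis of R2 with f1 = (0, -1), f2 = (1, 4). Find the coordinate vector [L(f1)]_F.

(-3, -1)

Compute L(f1) = A f1 = (-1, -1) in standard coordinates.
Then write this in F-coordinates: solve for y in y_1 f1 + y_2 f2 = (-1, -1).
This gives y = (-3, -1), which is column 1 of [L]_F.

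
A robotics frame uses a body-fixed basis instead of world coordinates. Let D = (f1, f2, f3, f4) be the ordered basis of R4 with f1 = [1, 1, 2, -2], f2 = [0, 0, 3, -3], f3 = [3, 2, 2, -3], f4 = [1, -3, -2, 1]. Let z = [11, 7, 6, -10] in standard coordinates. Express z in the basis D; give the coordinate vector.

[-1, 0, 4, 0]

[z]_D is the unique c with M c = z, where M has columns f1, ..., f4.
Solving this 4x4 system gives c = (-1, 0, 4, 0).
Check: -f1 + 0·f2 + 4f3 + 0·f4 = [11, 7, 6, -10].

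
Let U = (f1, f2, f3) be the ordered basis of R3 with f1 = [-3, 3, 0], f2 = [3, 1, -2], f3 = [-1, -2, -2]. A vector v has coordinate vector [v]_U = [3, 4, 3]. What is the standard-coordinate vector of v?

[0, 7, -14]

The coordinates say v = 3f1 + 4f2 + 3f3; adding the scaled basis vectors gives [0, 7, -14].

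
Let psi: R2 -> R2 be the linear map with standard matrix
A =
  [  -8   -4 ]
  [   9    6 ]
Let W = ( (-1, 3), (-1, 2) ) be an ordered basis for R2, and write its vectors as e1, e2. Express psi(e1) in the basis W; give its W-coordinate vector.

(1, 3)

Column 1 of [psi]_W is the W-coordinate vector of psi(e1).
In standard coordinates psi(e1) = A e1 = (-4, 9).
Converting to W: (-4, 9) = e1 + 3e2, so the coordinate vector is (1, 3).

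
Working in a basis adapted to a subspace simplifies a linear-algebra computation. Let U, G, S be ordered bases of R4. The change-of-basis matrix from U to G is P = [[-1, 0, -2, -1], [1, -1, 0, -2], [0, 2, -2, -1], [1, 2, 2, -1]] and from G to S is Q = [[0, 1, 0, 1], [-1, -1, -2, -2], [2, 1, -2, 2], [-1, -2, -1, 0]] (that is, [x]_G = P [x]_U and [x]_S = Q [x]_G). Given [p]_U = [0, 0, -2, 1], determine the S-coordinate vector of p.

[-7, 3, -12, -2]

First [p]_G = P [p]_U = [3, -2, 3, -5].
Then [p]_S = Q [p]_G = [-7, 3, -12, -2].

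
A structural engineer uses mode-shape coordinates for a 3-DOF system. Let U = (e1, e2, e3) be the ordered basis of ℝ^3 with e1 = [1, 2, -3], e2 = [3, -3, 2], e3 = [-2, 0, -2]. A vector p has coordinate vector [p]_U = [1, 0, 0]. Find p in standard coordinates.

The coordinates say p = e1 + 0·e2 + 0·e3; adding the scaled basis vectors gives [1, 2, -3].

[1, 2, -3]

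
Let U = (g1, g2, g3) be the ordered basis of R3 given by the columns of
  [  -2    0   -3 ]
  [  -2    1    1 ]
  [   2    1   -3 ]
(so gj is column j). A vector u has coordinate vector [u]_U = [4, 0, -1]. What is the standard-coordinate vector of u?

u = M [u]_U, where M has columns g1, ..., g3.
Carrying out the matrix-vector product, u = [-5, -9, 11].

[-5, -9, 11]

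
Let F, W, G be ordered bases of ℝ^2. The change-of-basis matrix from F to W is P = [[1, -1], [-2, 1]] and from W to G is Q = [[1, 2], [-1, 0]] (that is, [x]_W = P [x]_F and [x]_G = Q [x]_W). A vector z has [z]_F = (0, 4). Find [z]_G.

(4, 4)

Apply P to get W-coordinates (-4, 4), then Q to get G-coordinates.
The result is [z]_G = (4, 4).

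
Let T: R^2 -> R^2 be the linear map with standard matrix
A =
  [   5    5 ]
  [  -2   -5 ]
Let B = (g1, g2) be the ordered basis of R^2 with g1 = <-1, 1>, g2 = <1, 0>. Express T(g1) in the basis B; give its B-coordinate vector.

Column 1 of [T]_B is the B-coordinate vector of T(g1).
In standard coordinates T(g1) = A g1 = <0, -3>.
Converting to B: <0, -3> = -3g1 - 3g2, so the coordinate vector is <-3, -3>.

<-3, -3>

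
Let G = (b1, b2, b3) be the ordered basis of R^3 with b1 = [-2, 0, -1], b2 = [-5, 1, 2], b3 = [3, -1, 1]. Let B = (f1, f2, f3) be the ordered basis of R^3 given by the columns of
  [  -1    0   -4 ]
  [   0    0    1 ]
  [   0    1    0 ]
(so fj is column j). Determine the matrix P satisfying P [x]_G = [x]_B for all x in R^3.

[[2, 1, 1], [-1, 2, 1], [0, 1, -1]]

Column j of P is [bj]_B, since P maps G-coordinates to B-coordinates.
Expressing b1 in B: b1 = 2f1 - f2 + 0·f3, so column 1 of P is [2, -1, 0].
Doing the same for each bj gives P = [[2, 1, 1], [-1, 2, 1], [0, 1, -1]].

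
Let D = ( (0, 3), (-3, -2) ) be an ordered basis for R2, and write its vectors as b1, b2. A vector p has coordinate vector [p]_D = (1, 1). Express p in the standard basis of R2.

(-3, 1)

By definition p = b1 + b2.
Summing componentwise gives (-3, 1).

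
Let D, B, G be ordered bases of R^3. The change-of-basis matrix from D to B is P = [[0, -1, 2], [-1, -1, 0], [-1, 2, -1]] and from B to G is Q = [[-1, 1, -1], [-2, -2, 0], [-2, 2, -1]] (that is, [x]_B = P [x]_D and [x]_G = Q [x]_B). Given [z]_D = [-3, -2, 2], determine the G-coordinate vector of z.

[2, -22, 1]

First [z]_B = P [z]_D = [6, 5, -3].
Then [z]_G = Q [z]_B = [2, -22, 1].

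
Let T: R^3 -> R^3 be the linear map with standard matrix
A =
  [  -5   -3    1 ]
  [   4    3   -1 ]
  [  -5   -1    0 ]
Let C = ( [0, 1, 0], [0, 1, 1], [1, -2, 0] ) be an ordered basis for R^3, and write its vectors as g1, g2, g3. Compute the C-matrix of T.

Let P have columns g1, ..., g3. Then [T]_C = P^(-1) A P.
Here det P = 1, so P^(-1) is integer; computing A P first and then P^(-1)(A P) gives [[-2, -1, 3], [-1, -1, -3], [-3, -2, 1]].

[[-2, -1, 3], [-1, -1, -3], [-3, -2, 1]]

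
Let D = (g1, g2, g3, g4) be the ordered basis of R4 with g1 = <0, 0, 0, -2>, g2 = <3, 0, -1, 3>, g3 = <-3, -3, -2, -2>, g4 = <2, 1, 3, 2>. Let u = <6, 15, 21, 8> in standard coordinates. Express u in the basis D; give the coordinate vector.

<-3, -4, -4, 3>

Write u = c_1 g1 + ... + c_4 g4 and solve for the c_i.
Solving this 4x4 system gives c = (-3, -4, -4, 3).
Check: -3g1 - 4g2 - 4g3 + 3g4 = <6, 15, 21, 8>.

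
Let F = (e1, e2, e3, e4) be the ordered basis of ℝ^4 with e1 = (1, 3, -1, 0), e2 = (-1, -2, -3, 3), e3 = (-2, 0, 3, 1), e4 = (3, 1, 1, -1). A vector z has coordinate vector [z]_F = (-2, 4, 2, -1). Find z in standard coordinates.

(-13, -15, -5, 15)

z = M [z]_F, where M has columns e1, ..., e4.
Carrying out the matrix-vector product, z = (-13, -15, -5, 15).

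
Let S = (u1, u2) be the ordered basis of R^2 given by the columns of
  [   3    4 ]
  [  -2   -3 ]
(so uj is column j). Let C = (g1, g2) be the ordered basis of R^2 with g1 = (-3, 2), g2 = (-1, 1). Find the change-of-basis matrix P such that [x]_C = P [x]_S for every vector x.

[[-1, -1], [0, -1]]

Let M have columns uj and N have columns gj. Then for every x, N [x]_C = x = M [x]_S, so P = N^(-1) M.
Since det N = -1, N^(-1) has integer entries; multiplying gives P = [[-1, -1], [0, -1]].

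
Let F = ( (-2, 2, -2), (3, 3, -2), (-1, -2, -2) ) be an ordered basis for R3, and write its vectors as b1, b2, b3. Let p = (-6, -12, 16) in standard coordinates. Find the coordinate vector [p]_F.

[p]_F is the unique c with M c = p, where M has columns b1, ..., b3.
Solving this 3x3 system gives c = (-2, -4, -2).
Check: -2b1 - 4b2 - 2b3 = (-6, -12, 16).

(-2, -4, -2)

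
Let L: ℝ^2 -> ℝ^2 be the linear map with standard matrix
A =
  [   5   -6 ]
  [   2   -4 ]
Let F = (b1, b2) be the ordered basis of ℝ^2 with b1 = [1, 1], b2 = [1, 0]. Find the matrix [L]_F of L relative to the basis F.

[[-2, 2], [1, 3]]

Let P have columns b1, b2. Then [L]_F = P^(-1) A P.
Here det P = -1, so P^(-1) is integer; computing A P first and then P^(-1)(A P) gives [[-2, 2], [1, 3]].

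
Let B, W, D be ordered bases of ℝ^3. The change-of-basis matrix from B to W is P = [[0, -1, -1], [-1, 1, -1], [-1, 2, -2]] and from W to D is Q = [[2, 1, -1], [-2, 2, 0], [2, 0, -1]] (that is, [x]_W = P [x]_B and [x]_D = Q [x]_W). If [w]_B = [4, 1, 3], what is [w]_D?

Composing the changes, [w]_D = Q P [w]_B.
Q P = [[0, -3, -1], [-2, 4, 0], [1, -4, 0]]; applying this to [4, 1, 3] gives [-6, -4, 0].

[-6, -4, 0]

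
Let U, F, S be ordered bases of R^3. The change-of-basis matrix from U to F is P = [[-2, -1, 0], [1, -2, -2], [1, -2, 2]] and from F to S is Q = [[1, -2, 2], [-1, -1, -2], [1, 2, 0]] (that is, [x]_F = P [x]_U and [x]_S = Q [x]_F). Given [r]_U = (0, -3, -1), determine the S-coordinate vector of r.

(-5, -19, 19)

Composing the changes, [r]_S = Q P [r]_U.
Q P = [[-2, -1, 8], [-1, 7, -2], [0, -5, -4]]; applying this to (0, -3, -1) gives (-5, -19, 19).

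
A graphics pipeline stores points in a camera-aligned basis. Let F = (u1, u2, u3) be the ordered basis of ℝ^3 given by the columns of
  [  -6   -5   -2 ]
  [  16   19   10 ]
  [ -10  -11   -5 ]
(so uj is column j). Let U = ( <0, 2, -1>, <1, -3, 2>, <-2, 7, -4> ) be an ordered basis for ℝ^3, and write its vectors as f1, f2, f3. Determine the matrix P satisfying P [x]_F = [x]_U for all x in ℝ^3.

Column j of P is [uj]_U, since P maps F-coordinates to U-coordinates.
Expressing u1 in U: u1 = -2f1 - 2f2 + 2f3, so column 1 of P is <-2, -2, 2>.
Doing the same for each uj gives P = [[-2, 1, 1], [-2, -1, 2], [2, 2, 2]].

[[-2, 1, 1], [-2, -1, 2], [2, 2, 2]]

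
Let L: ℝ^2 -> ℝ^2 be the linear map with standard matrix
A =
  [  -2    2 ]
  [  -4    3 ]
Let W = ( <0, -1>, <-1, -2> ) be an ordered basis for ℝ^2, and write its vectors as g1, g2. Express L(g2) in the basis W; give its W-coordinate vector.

Compute L(g2) = A g2 = <-2, -2> in standard coordinates.
Then write this in W-coordinates: solve for y in y_1 g1 + y_2 g2 = <-2, -2>.
This gives y = <-2, 2>, which is column 2 of [L]_W.

<-2, 2>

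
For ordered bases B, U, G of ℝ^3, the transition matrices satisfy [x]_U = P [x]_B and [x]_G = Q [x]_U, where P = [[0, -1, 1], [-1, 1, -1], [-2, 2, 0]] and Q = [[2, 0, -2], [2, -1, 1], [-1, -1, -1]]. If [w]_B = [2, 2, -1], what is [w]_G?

Composing the changes, [w]_G = Q P [w]_B.
Q P = [[4, -6, 2], [-1, -1, 3], [3, -2, 0]]; applying this to [2, 2, -1] gives [-6, -7, 2].

[-6, -7, 2]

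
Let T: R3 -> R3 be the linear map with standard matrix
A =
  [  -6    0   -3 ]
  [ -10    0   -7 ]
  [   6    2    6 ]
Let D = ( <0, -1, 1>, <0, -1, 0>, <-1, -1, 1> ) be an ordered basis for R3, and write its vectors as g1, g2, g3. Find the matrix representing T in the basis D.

[[1, -2, 1], [3, 2, -1], [3, 0, -3]]

Let P have columns g1, ..., g3. Then [T]_D = P^(-1) A P.
Here det P = -1, so P^(-1) is integer; computing A P first and then P^(-1)(A P) gives [[1, -2, 1], [3, 2, -1], [3, 0, -3]].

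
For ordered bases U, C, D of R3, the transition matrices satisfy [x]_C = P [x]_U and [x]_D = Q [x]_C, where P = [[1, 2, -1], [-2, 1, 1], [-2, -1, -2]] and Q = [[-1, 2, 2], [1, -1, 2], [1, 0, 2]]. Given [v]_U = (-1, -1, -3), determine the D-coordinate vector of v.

(14, 20, 18)

Apply P to get C-coordinates (0, -2, 9), then Q to get D-coordinates.
The result is [v]_D = (14, 20, 18).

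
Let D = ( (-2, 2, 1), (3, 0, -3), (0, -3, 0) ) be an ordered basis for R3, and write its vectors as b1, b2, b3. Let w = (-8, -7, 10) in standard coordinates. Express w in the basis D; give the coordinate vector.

(-2, -4, 1)

We seek scalars with c_1 b1 + ... + c_3 b3 = w; equivalently solve M c = w where the columns of M are b1, ..., b3.
Row-reducing the augmented matrix [M | w] gives c = (-2, -4, 1).
Check: -2b1 - 4b2 + b3 = (-8, -7, 10).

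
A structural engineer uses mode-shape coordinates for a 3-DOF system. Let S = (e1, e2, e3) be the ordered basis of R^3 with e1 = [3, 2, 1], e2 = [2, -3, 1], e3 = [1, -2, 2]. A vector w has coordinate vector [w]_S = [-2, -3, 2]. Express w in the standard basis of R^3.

The coordinates say w = -2e1 - 3e2 + 2e3; adding the scaled basis vectors gives [-10, 1, -1].

[-10, 1, -1]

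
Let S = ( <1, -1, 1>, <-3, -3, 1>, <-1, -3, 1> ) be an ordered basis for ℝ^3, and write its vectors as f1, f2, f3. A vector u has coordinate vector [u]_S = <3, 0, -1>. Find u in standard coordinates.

<4, 0, 2>

u = M [u]_S, where M has columns f1, ..., f3.
Carrying out the matrix-vector product, u = <4, 0, 2>.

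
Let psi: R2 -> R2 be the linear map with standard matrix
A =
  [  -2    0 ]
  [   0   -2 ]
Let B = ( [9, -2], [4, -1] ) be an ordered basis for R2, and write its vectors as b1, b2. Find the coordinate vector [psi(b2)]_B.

Column 2 of [psi]_B is the B-coordinate vector of psi(b2).
In standard coordinates psi(b2) = A b2 = [-8, 2].
Converting to B: [-8, 2] = 0·b1 - 2b2, so the coordinate vector is [0, -2].

[0, -2]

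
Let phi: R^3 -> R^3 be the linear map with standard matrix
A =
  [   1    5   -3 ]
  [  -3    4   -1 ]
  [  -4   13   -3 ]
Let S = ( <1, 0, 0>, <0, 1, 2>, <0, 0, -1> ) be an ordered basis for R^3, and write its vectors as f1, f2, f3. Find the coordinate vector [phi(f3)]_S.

Compute phi(f3) = A f3 = <3, 1, 3> in standard coordinates.
Then write this in S-coordinates: solve for y in y_1 f1 + ... + y_3 f3 = <3, 1, 3>.
This gives y = <3, 1, -1>, which is column 3 of [phi]_S.

<3, 1, -1>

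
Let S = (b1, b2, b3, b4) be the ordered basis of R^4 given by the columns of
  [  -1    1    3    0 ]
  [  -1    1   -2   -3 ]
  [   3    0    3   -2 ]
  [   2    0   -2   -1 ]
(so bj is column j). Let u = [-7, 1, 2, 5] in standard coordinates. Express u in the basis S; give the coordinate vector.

[u]_S is the unique c with M c = u, where M has columns b1, ..., b4.
Solving this 4x4 system gives c = (1, -3, -1, -1).
Check: b1 - 3b2 - b3 - b4 = [-7, 1, 2, 5].

[1, -3, -1, -1]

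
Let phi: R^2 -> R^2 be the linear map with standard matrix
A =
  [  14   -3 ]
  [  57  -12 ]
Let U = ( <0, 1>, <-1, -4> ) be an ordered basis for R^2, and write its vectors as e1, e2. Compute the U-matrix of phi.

With P the matrix whose columns are e1, e2, [phi]_U = P^(-1) A P.
Column by column: phi(e1) = A e1 = <-3, -12>; its U-coordinates <0, 3> give column 1.
Continuing for each basis vector yields [phi]_U = [[0, -1], [3, 2]].

[[0, -1], [3, 2]]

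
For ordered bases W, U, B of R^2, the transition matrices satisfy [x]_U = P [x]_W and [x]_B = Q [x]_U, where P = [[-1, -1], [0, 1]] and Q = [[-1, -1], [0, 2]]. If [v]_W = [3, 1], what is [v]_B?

First [v]_U = P [v]_W = [-4, 1].
Then [v]_B = Q [v]_U = [3, 2].

[3, 2]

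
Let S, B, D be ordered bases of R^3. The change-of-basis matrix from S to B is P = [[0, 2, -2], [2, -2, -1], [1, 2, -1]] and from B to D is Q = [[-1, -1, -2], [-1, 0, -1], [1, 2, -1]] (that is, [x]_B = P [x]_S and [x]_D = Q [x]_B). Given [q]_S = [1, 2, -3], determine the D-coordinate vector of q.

Composing the changes, [q]_D = Q P [q]_S.
Q P = [[-4, -4, 5], [-1, -4, 3], [3, -4, -3]]; applying this to [1, 2, -3] gives [-27, -18, 4].

[-27, -18, 4]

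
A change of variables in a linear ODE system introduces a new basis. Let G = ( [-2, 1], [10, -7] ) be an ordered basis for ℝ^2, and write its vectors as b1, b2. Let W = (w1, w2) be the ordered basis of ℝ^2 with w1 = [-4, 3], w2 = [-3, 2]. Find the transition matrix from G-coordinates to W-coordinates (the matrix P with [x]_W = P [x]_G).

[[-1, -1], [2, -2]]

Column j of P is [bj]_W, since P maps G-coordinates to W-coordinates.
Expressing b1 in W: b1 = -w1 + 2w2, so column 1 of P is [-1, 2].
Doing the same for each bj gives P = [[-1, -1], [2, -2]].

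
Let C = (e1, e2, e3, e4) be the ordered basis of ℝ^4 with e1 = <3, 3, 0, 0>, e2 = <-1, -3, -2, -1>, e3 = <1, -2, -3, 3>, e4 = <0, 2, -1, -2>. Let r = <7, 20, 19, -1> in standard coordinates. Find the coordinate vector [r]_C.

Write r = c_1 e1 + ... + c_4 e4 and solve for the c_i.
Solving this 4x4 system gives c = (2, -4, -3, -2).
Check: 2e1 - 4e2 - 3e3 - 2e4 = <7, 20, 19, -1>.

<2, -4, -3, -2>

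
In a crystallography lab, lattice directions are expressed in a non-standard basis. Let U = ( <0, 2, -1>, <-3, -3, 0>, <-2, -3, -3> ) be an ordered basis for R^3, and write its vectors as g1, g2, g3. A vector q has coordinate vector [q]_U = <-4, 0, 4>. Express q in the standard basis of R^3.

By definition q = -4g1 + 0·g2 + 4g3.
Summing componentwise gives <-8, -20, -8>.

<-8, -20, -8>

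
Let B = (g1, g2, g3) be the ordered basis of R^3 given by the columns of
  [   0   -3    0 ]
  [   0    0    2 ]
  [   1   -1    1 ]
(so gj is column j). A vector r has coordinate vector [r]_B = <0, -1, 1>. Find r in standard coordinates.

<3, 2, 2>

By definition r = 0·g1 - g2 + g3.
Summing componentwise gives <3, 2, 2>.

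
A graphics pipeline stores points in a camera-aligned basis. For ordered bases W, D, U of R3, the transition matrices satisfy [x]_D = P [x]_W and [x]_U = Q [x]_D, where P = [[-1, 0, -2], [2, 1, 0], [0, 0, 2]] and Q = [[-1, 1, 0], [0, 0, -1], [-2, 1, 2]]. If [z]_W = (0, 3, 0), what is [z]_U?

(3, 0, 3)

Composing the changes, [z]_U = Q P [z]_W.
Q P = [[3, 1, 2], [0, 0, -2], [4, 1, 8]]; applying this to (0, 3, 0) gives (3, 0, 3).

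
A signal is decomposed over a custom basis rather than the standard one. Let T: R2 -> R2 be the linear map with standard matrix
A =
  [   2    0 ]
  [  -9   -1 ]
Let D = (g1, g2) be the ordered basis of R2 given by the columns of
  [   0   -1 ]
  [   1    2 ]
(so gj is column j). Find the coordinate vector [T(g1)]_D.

Column 1 of [T]_D is the D-coordinate vector of T(g1).
In standard coordinates T(g1) = A g1 = [0, -1].
Converting to D: [0, -1] = -g1 + 0·g2, so the coordinate vector is [-1, 0].

[-1, 0]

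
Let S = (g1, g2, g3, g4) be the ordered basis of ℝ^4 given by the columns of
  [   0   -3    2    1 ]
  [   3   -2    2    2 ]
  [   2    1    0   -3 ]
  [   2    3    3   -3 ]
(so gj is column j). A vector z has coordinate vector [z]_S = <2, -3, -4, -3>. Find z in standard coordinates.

z = M [z]_S, where M has columns g1, ..., g4.
Carrying out the matrix-vector product, z = <-2, -2, 10, -8>.

<-2, -2, 10, -8>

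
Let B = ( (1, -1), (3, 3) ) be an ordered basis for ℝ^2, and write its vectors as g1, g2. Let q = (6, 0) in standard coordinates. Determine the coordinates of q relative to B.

(3, 1)

[q]_B is the unique c with M c = q, where M has columns g1, g2.
System: c_1 + 3c_2 = 6, -c_1 + 3c_2 = 0; solving gives c_1 = 3, c_2 = 1.
Check: 3g1 + g2 = (6, 0).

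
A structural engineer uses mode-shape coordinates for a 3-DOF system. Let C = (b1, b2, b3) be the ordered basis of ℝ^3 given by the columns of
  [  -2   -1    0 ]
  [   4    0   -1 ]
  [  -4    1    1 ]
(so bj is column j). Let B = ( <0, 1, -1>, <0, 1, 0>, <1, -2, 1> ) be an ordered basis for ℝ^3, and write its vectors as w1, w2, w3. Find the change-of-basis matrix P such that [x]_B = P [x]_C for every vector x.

[[2, -2, -1], [-2, 0, 0], [-2, -1, 0]]

Column j of P is [bj]_B, since P maps C-coordinates to B-coordinates.
Expressing b1 in B: b1 = 2w1 - 2w2 - 2w3, so column 1 of P is <2, -2, -2>.
Doing the same for each bj gives P = [[2, -2, -1], [-2, 0, 0], [-2, -1, 0]].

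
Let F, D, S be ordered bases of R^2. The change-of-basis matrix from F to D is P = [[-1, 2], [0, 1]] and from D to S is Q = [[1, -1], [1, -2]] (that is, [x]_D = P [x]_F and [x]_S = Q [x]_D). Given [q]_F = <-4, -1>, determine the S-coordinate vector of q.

First [q]_D = P [q]_F = <2, -1>.
Then [q]_S = Q [q]_D = <3, 4>.

<3, 4>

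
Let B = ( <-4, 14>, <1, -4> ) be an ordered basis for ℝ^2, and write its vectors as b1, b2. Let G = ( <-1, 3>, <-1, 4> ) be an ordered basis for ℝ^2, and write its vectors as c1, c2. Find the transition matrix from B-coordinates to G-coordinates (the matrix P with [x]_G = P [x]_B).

[[2, 0], [2, -1]]

Take x = bj: its B-coordinates are the j-th standard unit vector, so P e_j — column j of P — equals [bj]_G.
b1 = 2c1 + 2c2, giving column 1 = <2, 2>; repeating for each j gives P = [[2, 0], [2, -1]].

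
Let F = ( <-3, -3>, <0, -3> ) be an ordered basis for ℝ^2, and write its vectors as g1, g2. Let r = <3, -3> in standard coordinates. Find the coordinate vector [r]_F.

We seek scalars with c_1 g1 + c_2 g2 = r; equivalently solve M c = r where the columns of M are g1, g2.
System: -3c_1 + 0c_2 = 3, -3c_1 - 3c_2 = -3; solving gives c_1 = -1, c_2 = 2.
Check: -g1 + 2g2 = <3, -3>.

<-1, 2>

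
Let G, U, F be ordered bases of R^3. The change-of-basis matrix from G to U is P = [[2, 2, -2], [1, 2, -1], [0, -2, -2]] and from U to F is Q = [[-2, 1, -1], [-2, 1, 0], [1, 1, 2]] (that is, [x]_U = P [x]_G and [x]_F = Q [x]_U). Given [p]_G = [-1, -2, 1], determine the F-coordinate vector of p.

First [p]_U = P [p]_G = [-8, -6, 2].
Then [p]_F = Q [p]_U = [8, 10, -10].

[8, 10, -10]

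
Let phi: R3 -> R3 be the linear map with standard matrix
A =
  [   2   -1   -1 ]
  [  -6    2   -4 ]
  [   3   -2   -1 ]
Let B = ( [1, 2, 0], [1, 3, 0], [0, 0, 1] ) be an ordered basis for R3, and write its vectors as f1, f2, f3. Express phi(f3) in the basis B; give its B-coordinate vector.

Compute phi(f3) = A f3 = [-1, -4, -1] in standard coordinates.
Then write this in B-coordinates: solve for y in y_1 f1 + ... + y_3 f3 = [-1, -4, -1].
This gives y = [1, -2, -1], which is column 3 of [phi]_B.

[1, -2, -1]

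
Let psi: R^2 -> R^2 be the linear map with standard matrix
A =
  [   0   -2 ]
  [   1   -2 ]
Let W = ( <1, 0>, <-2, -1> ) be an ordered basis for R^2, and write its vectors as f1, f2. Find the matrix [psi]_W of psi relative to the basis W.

The j-th column of [psi]_W is [psi(fj)]_W.
psi(f1) = A f1 = <0, 1> = -2f1 - f2, so column 1 is <-2, -1>.
Repeating for f2 and assembling the columns gives [[-2, 2], [-1, 0]].

[[-2, 2], [-1, 0]]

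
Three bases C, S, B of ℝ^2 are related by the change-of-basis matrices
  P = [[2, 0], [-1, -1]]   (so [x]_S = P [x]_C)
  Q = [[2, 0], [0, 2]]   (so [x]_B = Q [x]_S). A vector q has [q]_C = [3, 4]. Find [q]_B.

[12, -14]

Composing the changes, [q]_B = Q P [q]_C.
Q P = [[4, 0], [-2, -2]]; applying this to [3, 4] gives [12, -14].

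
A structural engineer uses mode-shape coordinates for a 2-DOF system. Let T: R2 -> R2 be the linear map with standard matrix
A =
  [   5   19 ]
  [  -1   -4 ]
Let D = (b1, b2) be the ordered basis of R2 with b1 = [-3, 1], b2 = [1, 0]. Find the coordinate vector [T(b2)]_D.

Compute T(b2) = A b2 = [5, -1] in standard coordinates.
Then write this in D-coordinates: solve for y in y_1 b1 + y_2 b2 = [5, -1].
This gives y = [-1, 2], which is column 2 of [T]_D.

[-1, 2]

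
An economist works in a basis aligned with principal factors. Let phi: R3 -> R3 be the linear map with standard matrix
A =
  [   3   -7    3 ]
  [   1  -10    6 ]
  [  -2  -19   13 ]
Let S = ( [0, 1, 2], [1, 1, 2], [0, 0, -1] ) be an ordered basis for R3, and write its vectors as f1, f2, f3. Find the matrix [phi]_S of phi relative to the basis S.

[[3, 1, -3], [-1, 2, -3], [-3, 1, 1]]

With P the matrix whose columns are f1, ..., f3, [phi]_S = P^(-1) A P.
Column by column: phi(f1) = A f1 = [-1, 2, 7]; its S-coordinates [3, -1, -3] give column 1.
Continuing for each basis vector yields [phi]_S = [[3, 1, -3], [-1, 2, -3], [-3, 1, 1]].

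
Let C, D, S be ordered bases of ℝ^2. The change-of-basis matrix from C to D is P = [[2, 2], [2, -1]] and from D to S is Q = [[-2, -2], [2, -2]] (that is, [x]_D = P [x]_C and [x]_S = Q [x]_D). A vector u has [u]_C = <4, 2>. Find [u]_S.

First [u]_D = P [u]_C = <12, 6>.
Then [u]_S = Q [u]_D = <-36, 12>.

<-36, 12>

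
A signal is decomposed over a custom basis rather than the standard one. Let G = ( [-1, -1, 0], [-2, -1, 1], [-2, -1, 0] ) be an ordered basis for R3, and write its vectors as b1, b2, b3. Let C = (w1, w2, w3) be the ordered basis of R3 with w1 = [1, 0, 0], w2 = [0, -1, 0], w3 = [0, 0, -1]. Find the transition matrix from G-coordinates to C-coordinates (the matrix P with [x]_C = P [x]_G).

Column j of P is [bj]_C, since P maps G-coordinates to C-coordinates.
Expressing b1 in C: b1 = -w1 + w2 + 0·w3, so column 1 of P is [-1, 1, 0].
Doing the same for each bj gives P = [[-1, -2, -2], [1, 1, 1], [0, -1, 0]].

[[-1, -2, -2], [1, 1, 1], [0, -1, 0]]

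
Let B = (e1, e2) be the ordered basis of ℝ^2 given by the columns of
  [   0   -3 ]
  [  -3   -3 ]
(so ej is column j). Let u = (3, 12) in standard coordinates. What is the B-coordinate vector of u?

We seek scalars with c_1 e1 + c_2 e2 = u; equivalently solve M c = u where the columns of M are e1, e2.
System: 0c_1 - 3c_2 = 3, -3c_1 - 3c_2 = 12; solving gives c_1 = -3, c_2 = -1.
Check: -3e1 - e2 = (3, 12).

(-3, -1)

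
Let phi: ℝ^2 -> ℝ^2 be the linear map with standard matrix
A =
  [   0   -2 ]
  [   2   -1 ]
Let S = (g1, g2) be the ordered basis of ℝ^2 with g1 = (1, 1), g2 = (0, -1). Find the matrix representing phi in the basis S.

[[-2, 2], [-3, 1]]

The j-th column of [phi]_S is [phi(gj)]_S.
phi(g1) = A g1 = (-2, 1) = -2g1 - 3g2, so column 1 is (-2, -3).
Repeating for g2 and assembling the columns gives [[-2, 2], [-3, 1]].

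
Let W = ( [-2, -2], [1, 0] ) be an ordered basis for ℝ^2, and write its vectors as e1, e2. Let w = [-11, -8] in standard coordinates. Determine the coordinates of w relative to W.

[4, -3]

Write w = c_1 e1 + c_2 e2 and solve for the c_i.
System: -2c_1 + c_2 = -11, -2c_1 + 0c_2 = -8; solving gives c_1 = 4, c_2 = -3.
Check: 4e1 - 3e2 = [-11, -8].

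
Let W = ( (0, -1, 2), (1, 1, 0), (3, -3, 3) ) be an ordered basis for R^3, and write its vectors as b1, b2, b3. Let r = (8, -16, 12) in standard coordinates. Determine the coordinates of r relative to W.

We seek scalars with c_1 b1 + ... + c_3 b3 = r; equivalently solve M c = r where the columns of M are b1, ..., b3.
Solving this 3x3 system gives c = (0, -4, 4).
Check: 0·b1 - 4b2 + 4b3 = (8, -16, 12).

(0, -4, 4)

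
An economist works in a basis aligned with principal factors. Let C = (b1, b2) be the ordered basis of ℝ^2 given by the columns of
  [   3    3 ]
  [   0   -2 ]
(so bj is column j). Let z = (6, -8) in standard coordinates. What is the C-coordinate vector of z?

(-2, 4)

We seek scalars with c_1 b1 + c_2 b2 = z; equivalently solve M c = z where the columns of M are b1, b2.
System: 3c_1 + 3c_2 = 6, 0c_1 - 2c_2 = -8; solving gives c_1 = -2, c_2 = 4.
Check: -2b1 + 4b2 = (6, -8).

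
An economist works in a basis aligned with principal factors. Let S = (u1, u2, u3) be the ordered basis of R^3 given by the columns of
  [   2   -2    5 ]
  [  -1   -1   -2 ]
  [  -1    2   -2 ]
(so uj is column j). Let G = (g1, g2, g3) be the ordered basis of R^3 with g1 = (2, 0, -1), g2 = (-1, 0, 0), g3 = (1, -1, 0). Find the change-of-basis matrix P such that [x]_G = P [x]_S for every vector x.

Let M have columns uj and N have columns gj. Then for every x, N [x]_G = x = M [x]_S, so P = N^(-1) M.
Since det N = -1, N^(-1) has integer entries; multiplying gives P = [[1, -2, 2], [1, -1, 1], [1, 1, 2]].

[[1, -2, 2], [1, -1, 1], [1, 1, 2]]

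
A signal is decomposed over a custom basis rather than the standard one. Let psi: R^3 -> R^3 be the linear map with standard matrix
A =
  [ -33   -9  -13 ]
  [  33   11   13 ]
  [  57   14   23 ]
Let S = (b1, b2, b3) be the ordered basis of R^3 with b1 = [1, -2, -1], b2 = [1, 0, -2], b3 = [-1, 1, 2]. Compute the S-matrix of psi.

With P the matrix whose columns are b1, ..., b3, [psi]_S = P^(-1) A P.
Column by column: psi(b1) = A b1 = [-2, -2, 6]; its S-coordinates [2, -2, 2] give column 1.
Continuing for each basis vector yields [psi]_S = [[2, -3, -1], [-2, -3, 1], [2, 1, 2]].

[[2, -3, -1], [-2, -3, 1], [2, 1, 2]]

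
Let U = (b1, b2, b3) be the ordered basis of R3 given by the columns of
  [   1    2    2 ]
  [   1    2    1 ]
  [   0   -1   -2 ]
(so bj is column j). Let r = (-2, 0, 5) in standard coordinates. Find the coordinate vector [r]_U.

[r]_U is the unique c with M c = r, where M has columns b1, ..., b3.
Gaussian elimination on [M | r] yields c = (4, -1, -2).
Check: 4b1 - b2 - 2b3 = (-2, 0, 5).

(4, -1, -2)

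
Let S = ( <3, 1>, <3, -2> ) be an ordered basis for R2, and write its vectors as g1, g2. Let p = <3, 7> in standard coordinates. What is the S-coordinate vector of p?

[p]_S is the unique c with M c = p, where M has columns g1, g2.
System: 3c_1 + 3c_2 = 3, c_1 - 2c_2 = 7; solving gives c_1 = 3, c_2 = -2.
Check: 3g1 - 2g2 = <3, 7>.

<3, -2>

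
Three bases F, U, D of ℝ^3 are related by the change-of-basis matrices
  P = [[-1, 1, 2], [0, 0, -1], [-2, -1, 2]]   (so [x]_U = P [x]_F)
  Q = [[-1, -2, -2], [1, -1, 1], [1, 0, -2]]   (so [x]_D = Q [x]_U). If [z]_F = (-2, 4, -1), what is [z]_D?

(-2, 1, 8)

First [z]_U = P [z]_F = (4, 1, -2).
Then [z]_D = Q [z]_U = (-2, 1, 8).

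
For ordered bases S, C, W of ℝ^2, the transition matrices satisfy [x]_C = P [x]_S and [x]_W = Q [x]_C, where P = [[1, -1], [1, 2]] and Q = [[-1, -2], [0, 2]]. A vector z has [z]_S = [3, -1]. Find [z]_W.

[-6, 2]

Composing the changes, [z]_W = Q P [z]_S.
Q P = [[-3, -3], [2, 4]]; applying this to [3, -1] gives [-6, 2].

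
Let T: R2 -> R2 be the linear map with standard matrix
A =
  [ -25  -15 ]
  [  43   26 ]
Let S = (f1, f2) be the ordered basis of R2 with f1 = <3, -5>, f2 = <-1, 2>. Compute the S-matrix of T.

[[-1, -1], [-3, 2]]

With P the matrix whose columns are f1, f2, [T]_S = P^(-1) A P.
Column by column: T(f1) = A f1 = <0, -1>; its S-coordinates <-1, -3> give column 1.
Continuing for each basis vector yields [T]_S = [[-1, -1], [-3, 2]].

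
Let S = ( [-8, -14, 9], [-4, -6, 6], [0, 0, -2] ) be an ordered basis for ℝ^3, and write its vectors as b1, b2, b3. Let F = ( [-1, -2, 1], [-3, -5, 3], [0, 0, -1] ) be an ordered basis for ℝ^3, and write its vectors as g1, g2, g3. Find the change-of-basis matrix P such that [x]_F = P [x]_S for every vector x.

[[2, -2, 0], [2, 2, 0], [-1, -2, 2]]

Take x = bj: its S-coordinates are the j-th standard unit vector, so P e_j — column j of P — equals [bj]_F.
b1 = 2g1 + 2g2 - g3, giving column 1 = [2, 2, -1]; repeating for each j gives P = [[2, -2, 0], [2, 2, 0], [-1, -2, 2]].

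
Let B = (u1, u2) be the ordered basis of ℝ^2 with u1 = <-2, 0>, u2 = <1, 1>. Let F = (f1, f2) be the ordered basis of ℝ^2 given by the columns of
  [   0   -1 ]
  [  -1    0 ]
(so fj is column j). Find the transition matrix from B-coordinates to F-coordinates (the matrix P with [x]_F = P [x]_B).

[[0, -1], [2, -1]]

Take x = uj: its B-coordinates are the j-th standard unit vector, so P e_j — column j of P — equals [uj]_F.
u1 = 0·f1 + 2f2, giving column 1 = <0, 2>; repeating for each j gives P = [[0, -1], [2, -1]].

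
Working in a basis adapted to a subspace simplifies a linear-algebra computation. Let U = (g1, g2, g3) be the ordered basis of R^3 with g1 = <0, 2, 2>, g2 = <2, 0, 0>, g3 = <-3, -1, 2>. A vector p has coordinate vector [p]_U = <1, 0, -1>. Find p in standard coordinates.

<3, 3, 0>

By definition p = g1 + 0·g2 - g3.
Summing componentwise gives <3, 3, 0>.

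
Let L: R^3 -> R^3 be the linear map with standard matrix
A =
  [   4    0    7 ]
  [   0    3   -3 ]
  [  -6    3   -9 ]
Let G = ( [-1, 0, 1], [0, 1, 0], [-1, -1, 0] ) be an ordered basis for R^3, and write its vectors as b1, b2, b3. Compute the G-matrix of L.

With P the matrix whose columns are b1, ..., b3, [L]_G = P^(-1) A P.
Column by column: L(b1) = A b1 = [3, -3, -3]; its G-coordinates [-3, -3, 0] give column 1.
Continuing for each basis vector yields [L]_G = [[-3, 3, 3], [-3, 0, -2], [0, -3, 1]].

[[-3, 3, 3], [-3, 0, -2], [0, -3, 1]]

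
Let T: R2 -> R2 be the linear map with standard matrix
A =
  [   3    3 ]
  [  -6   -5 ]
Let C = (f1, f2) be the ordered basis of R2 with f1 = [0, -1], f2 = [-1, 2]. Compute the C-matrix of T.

[[1, -2], [3, -3]]

The j-th column of [T]_C is [T(fj)]_C.
T(f1) = A f1 = [-3, 5] = f1 + 3f2, so column 1 is [1, 3].
Repeating for f2 and assembling the columns gives [[1, -2], [3, -3]].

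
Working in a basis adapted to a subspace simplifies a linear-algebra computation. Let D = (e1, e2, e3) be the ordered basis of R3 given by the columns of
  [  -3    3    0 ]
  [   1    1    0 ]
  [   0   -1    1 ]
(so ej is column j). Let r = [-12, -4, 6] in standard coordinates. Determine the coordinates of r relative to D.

[0, -4, 2]

We seek scalars with c_1 e1 + ... + c_3 e3 = r; equivalently solve M c = r where the columns of M are e1, ..., e3.
Row-reducing the augmented matrix [M | r] gives c = (0, -4, 2).
Check: 0·e1 - 4e2 + 2e3 = [-12, -4, 6].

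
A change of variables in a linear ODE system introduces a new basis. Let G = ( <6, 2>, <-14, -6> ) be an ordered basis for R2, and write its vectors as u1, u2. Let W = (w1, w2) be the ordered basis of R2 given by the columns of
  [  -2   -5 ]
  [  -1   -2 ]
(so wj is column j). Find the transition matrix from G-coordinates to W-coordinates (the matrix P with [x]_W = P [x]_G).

Let M have columns uj and N have columns wj. Then for every x, N [x]_W = x = M [x]_G, so P = N^(-1) M.
Since det N = -1, N^(-1) has integer entries; multiplying gives P = [[2, 2], [-2, 2]].

[[2, 2], [-2, 2]]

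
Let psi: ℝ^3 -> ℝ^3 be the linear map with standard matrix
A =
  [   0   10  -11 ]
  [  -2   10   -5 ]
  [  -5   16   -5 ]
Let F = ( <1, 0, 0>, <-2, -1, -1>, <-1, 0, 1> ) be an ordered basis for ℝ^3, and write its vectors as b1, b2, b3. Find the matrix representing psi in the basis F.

With P the matrix whose columns are b1, ..., b3, [psi]_F = P^(-1) A P.
Column by column: psi(b1) = A b1 = <0, -2, -5>; its F-coordinates <1, 2, -3> give column 1.
Continuing for each basis vector yields [psi]_F = [[1, 3, -2], [2, 1, 3], [-3, 0, 3]].

[[1, 3, -2], [2, 1, 3], [-3, 0, 3]]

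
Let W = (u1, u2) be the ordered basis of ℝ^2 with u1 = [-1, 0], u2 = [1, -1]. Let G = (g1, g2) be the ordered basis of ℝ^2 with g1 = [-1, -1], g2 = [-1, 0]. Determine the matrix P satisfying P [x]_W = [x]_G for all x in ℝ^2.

[[0, 1], [1, -2]]

Take x = uj: its W-coordinates are the j-th standard unit vector, so P e_j — column j of P — equals [uj]_G.
u1 = 0·g1 + g2, giving column 1 = [0, 1]; repeating for each j gives P = [[0, 1], [1, -2]].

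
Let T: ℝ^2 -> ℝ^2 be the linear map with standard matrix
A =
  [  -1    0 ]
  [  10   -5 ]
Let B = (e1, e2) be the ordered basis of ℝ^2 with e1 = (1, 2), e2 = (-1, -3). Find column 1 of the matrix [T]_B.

(-3, -2)

Compute T(e1) = A e1 = (-1, 0) in standard coordinates.
Then write this in B-coordinates: solve for y in y_1 e1 + y_2 e2 = (-1, 0).
This gives y = (-3, -2), which is column 1 of [T]_B.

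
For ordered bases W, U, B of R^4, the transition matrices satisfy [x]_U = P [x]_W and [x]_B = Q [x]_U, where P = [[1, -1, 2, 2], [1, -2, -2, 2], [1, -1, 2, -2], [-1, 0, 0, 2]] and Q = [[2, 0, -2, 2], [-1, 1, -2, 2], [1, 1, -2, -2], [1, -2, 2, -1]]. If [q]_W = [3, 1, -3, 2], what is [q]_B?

Apply P to get U-coordinates [0, 11, -8, 1], then Q to get B-coordinates.
The result is [q]_B = [18, 29, 25, -39].

[18, 29, 25, -39]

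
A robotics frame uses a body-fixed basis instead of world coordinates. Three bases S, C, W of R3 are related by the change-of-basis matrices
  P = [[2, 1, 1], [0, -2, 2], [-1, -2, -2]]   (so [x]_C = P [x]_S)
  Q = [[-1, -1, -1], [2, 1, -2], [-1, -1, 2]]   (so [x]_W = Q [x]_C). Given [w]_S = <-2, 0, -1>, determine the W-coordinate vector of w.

<3, -20, 15>

First [w]_C = P [w]_S = <-5, -2, 4>.
Then [w]_W = Q [w]_C = <3, -20, 15>.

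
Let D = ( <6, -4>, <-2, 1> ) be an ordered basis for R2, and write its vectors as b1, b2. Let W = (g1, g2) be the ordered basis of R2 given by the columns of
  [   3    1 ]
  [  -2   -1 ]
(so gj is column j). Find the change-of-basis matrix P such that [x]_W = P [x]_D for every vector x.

Column j of P is [bj]_W, since P maps D-coordinates to W-coordinates.
Expressing b1 in W: b1 = 2g1 + 0·g2, so column 1 of P is <2, 0>.
Doing the same for each bj gives P = [[2, -1], [0, 1]].

[[2, -1], [0, 1]]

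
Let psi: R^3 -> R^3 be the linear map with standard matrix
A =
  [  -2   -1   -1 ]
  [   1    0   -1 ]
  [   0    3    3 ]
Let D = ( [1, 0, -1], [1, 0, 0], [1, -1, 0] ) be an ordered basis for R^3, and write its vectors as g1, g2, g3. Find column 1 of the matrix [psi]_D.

[3, -2, -2]

Column 1 of [psi]_D is the D-coordinate vector of psi(g1).
In standard coordinates psi(g1) = A g1 = [-1, 2, -3].
Converting to D: [-1, 2, -3] = 3g1 - 2g2 - 2g3, so the coordinate vector is [3, -2, -2].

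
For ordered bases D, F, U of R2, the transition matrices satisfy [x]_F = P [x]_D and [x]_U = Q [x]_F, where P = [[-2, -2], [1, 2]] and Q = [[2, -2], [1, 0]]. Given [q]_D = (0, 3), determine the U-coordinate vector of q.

Apply P to get F-coordinates (-6, 6), then Q to get U-coordinates.
The result is [q]_U = (-24, -6).

(-24, -6)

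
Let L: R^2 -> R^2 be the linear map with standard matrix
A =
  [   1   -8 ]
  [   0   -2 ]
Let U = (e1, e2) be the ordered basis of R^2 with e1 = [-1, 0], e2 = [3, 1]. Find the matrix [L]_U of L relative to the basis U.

[[1, -1], [0, -2]]

The j-th column of [L]_U is [L(ej)]_U.
L(e1) = A e1 = [-1, 0] = e1 + 0·e2, so column 1 is [1, 0].
Repeating for e2 and assembling the columns gives [[1, -1], [0, -2]].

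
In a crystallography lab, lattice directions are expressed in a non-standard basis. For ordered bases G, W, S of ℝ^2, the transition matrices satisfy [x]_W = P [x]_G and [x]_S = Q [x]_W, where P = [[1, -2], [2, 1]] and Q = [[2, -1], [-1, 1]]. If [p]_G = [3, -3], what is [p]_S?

First [p]_W = P [p]_G = [9, 3].
Then [p]_S = Q [p]_W = [15, -6].

[15, -6]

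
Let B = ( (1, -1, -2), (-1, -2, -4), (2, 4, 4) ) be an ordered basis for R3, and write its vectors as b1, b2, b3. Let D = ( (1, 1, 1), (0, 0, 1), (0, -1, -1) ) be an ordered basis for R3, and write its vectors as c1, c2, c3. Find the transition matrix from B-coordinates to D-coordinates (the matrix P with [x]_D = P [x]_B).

Take x = bj: its B-coordinates are the j-th standard unit vector, so P e_j — column j of P — equals [bj]_D.
b1 = c1 - c2 + 2c3, giving column 1 = (1, -1, 2); repeating for each j gives P = [[1, -1, 2], [-1, -2, 0], [2, 1, -2]].

[[1, -1, 2], [-1, -2, 0], [2, 1, -2]]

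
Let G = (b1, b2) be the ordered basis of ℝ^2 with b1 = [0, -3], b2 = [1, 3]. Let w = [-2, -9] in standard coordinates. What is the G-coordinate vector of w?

We seek scalars with c_1 b1 + c_2 b2 = w; equivalently solve M c = w where the columns of M are b1, b2.
System: 0c_1 + c_2 = -2, -3c_1 + 3c_2 = -9; solving gives c_1 = 1, c_2 = -2.
Check: b1 - 2b2 = [-2, -9].

[1, -2]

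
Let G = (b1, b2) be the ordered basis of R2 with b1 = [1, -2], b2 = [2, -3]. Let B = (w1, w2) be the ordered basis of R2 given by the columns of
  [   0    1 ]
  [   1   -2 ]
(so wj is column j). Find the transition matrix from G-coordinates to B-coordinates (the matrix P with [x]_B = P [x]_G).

Take x = bj: its G-coordinates are the j-th standard unit vector, so P e_j — column j of P — equals [bj]_B.
b1 = 0·w1 + w2, giving column 1 = [0, 1]; repeating for each j gives P = [[0, 1], [1, 2]].

[[0, 1], [1, 2]]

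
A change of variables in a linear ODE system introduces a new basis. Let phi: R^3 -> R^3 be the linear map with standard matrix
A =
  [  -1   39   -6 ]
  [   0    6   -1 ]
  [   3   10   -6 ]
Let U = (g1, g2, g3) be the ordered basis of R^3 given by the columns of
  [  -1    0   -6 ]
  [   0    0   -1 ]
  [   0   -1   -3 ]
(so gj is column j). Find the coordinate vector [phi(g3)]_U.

(-3, 1, 3)

Column 3 of [phi]_U is the U-coordinate vector of phi(g3).
In standard coordinates phi(g3) = A g3 = (-15, -3, -10).
Converting to U: (-15, -3, -10) = -3g1 + g2 + 3g3, so the coordinate vector is (-3, 1, 3).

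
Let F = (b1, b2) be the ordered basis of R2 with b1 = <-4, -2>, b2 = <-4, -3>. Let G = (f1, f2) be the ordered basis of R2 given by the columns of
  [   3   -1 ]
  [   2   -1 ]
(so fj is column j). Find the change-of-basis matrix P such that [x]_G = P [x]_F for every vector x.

[[-2, -1], [-2, 1]]

Take x = bj: its F-coordinates are the j-th standard unit vector, so P e_j — column j of P — equals [bj]_G.
b1 = -2f1 - 2f2, giving column 1 = <-2, -2>; repeating for each j gives P = [[-2, -1], [-2, 1]].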